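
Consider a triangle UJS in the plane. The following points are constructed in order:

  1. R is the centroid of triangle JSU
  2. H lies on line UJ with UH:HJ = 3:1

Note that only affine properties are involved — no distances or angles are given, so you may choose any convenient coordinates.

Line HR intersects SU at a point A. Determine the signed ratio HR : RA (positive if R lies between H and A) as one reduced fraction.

HR:RA = 5/4

Choose coordinates U = (0, 0), J = (1, 0), S = (0, 1).
1. R is the centroid of triangle JSU ⇒ R = (1/3, 1/3)
2. H lies on line UJ with UH:HJ = 3:1 ⇒ H = (3/4, 0)
line HR meets SU at A = (0, 3/5)
R = H + t·(A−H) with t = 5/9, so HR:RA = 5/9:4/9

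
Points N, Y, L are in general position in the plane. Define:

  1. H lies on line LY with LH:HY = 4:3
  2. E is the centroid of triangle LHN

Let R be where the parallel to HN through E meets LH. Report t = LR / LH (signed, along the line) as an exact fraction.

t = 2/3

Set N = (0, 0), Y = (1, 0), L = (0, 1); any affine frame gives the same invariant.
1. H lies on line LY with LH:HY = 4:3 ⇒ H = (4/7, 3/7)
2. E is the centroid of triangle LHN ⇒ E = (4/21, 10/21)
through E parallel to HN: direction (-4/7, -3/7); meets LH at R = (8/21, 13/21)
R = L + t·(H−L) with t = 2/3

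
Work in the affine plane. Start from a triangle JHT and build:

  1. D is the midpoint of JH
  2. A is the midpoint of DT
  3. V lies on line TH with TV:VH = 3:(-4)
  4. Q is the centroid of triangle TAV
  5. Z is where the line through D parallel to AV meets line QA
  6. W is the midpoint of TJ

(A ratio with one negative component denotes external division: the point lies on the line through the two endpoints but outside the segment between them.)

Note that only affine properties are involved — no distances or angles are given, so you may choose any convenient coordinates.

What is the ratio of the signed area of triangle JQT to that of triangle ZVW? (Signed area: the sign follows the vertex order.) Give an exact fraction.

Choose coordinates J = (0, 0), H = (1, 0), T = (0, 1).
1. D is the midpoint of JH ⇒ D = (1/2, 0)
2. A is the midpoint of DT ⇒ A = (1/4, 1/2)
3. V lies on line TH with TV:VH = 3:(-4) ⇒ V = (-3, 4)
4. Q is the centroid of triangle TAV ⇒ Q = (-11/12, 11/6)
5. Z is where the line through D parallel to AV meets line QA ⇒ Z = (15/4, -7/2)
6. W is the midpoint of TJ ⇒ W = (0, 1/2)
2·[JQT] = -11/12, 2·[ZVW] = 9/8
[JQT]:[ZVW] = -11/12:9/8 = -22/27

[JQT]:[ZVW] = -22/27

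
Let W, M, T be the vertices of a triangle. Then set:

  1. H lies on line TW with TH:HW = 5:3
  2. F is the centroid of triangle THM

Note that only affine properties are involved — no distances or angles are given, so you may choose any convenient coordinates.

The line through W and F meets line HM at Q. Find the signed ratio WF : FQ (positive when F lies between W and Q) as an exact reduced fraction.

Set W = (0, 0), M = (1, 0), T = (0, 1); any affine frame gives the same invariant.
1. H lies on line TW with TH:HW = 5:3 ⇒ H = (0, 3/8)
2. F is the centroid of triangle THM ⇒ F = (1/3, 11/24)
line WF meets HM at Q = (3/14, 33/112)
F = W + t·(Q−W) with t = 14/9, so WF:FQ = 14/9:-5/9

WF:FQ = -14/5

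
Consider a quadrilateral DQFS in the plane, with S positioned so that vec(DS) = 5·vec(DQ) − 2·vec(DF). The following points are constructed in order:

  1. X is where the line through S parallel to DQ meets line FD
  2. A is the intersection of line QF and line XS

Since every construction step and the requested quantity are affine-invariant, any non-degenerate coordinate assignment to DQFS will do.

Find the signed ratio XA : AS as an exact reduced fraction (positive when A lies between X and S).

Set D = (0, 0), Q = (1, 0), F = (0, 1), S = (5, -2); any affine frame gives the same invariant.
1. X is where the line through S parallel to DQ meets line FD ⇒ X = (0, -2)
2. A is the intersection of line QF and line XS ⇒ A = (3, -2)
A = X + t·(S−X) with t = 3/5, so XA:AS = t:(1−t) = 3/5:2/5

XA:AS = 3/2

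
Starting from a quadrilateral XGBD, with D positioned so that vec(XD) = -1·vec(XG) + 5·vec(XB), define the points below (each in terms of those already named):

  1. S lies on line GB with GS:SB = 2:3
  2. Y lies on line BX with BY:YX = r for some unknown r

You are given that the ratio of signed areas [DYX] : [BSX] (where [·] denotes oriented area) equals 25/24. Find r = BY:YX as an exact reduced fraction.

Set X = (0, 0), G = (1, 0), B = (0, 1), D = (-1, 5); any affine frame gives the same invariant.
1. S lies on line GB with GS:SB = 2:3 ⇒ S = (3/5, 2/5)
2. With BY:YX = r, write λ = r/(r+1) so Y = B + λ·(X−B); Y is affine-linear in λ
Every point depending on Y is an affine combination of Y and λ-independent points, so each such coordinate is linear in λ; the λ² term in each signed area is a multiple of (X−B)×(X−B) = 0, so 2·[DYX] and 2·[BSX] are each linear in λ. Evaluating at λ=0 and λ=1:
  2·[DYX] = λ − 1,   2·[BSX] = -3/5
So [DYX]:[BSX] = (λ − 1) / (-3/5). Setting this equal to 25/24:
  λ − 1 = 25/24·(-3/5)  ⇒  λ = 3/8
Then r = λ/(1−λ) = (3/8)/(5/8) = 3/5. Check: with r = 3/5, Y = (0, 5/8) and [DYX]:[BSX] = 25/24 as required.

r = 3/5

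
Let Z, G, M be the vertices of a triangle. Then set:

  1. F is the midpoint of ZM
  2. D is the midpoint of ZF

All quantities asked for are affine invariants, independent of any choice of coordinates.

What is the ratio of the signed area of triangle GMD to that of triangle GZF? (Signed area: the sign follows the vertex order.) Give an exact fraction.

Work in coordinates with Z = (0, 0), G = (1, 0), M = (0, 1).
1. F is the midpoint of ZM ⇒ F = (0, 1/2)
2. D is the midpoint of ZF ⇒ D = (0, 1/4)
2·[GMD] = 3/4, 2·[GZF] = -1/2
[GMD]:[GZF] = 3/4:-1/2 = -3/2

[GMD]:[GZF] = -3/2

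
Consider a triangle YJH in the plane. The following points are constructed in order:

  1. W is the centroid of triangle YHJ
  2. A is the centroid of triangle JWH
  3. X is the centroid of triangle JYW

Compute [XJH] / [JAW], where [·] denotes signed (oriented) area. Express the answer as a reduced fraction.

Assign Y = (0, 0), J = (1, 0), H = (0, 1) — the answer is frame-independent, so this choice is without loss of generality.
1. W is the centroid of triangle YHJ ⇒ W = (1/3, 1/3)
2. A is the centroid of triangle JWH ⇒ A = (4/9, 4/9)
3. X is the centroid of triangle JYW ⇒ X = (4/9, 1/9)
2·[XJH] = 4/9, 2·[JAW] = 1/9
[XJH]:[JAW] = 4/9:1/9 = 4

[XJH]:[JAW] = 4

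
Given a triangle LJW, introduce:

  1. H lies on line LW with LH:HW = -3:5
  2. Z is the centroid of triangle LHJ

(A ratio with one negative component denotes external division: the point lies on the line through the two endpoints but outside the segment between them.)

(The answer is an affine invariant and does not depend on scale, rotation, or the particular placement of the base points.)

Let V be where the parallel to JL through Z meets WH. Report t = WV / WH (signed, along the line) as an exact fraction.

t = 3/5

Set L = (0, 0), J = (1, 0), W = (0, 1); any affine frame gives the same invariant.
1. H lies on line LW with LH:HW = -3:5 ⇒ H = (0, -3/2)
2. Z is the centroid of triangle LHJ ⇒ Z = (1/3, -1/2)
through Z parallel to JL: direction (-1, 0); meets WH at V = (0, -1/2)
V = W + t·(H−W) with t = 3/5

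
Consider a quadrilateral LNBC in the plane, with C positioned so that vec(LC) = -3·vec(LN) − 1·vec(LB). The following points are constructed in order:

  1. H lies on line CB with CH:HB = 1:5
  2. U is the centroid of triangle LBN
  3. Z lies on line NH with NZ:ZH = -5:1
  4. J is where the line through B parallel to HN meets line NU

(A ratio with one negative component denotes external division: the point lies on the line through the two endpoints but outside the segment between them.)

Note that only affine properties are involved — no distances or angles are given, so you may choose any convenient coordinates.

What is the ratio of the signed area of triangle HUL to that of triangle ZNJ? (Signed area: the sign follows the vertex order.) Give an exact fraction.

Work in coordinates with L = (0, 0), N = (1, 0), B = (0, 1), C = (-3, -1).
1. H lies on line CB with CH:HB = 1:5 ⇒ H = (-5/2, -2/3)
2. U is the centroid of triangle LBN ⇒ U = (1/3, 1/3)
3. Z lies on line NH with NZ:ZH = -5:1 ⇒ Z = (-27/8, -5/6)
4. J is where the line through B parallel to HN meets line NU ⇒ J = (-21/29, 25/29)
2·[HUL] = -11/18, 2·[ZNJ] = 125/24
[HUL]:[ZNJ] = -11/18:125/24 = -44/375

[HUL]:[ZNJ] = -44/375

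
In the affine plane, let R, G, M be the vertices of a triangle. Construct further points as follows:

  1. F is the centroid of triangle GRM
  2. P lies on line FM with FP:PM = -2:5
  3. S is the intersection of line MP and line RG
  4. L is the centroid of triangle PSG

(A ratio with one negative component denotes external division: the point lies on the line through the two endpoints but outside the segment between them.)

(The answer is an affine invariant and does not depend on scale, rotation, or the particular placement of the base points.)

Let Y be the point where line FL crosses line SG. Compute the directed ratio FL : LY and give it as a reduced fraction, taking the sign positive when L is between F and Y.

Choose coordinates R = (0, 0), G = (1, 0), M = (0, 1).
1. F is the centroid of triangle GRM ⇒ F = (1/3, 1/3)
2. P lies on line FM with FP:PM = -2:5 ⇒ P = (5/9, -1/9)
3. S is the intersection of line MP and line RG ⇒ S = (1/2, 0)
4. L is the centroid of triangle PSG ⇒ L = (37/54, -1/27)
line FL meets SG at Y = (13/20, 0)
L = F + t·(Y−F) with t = 10/9, so FL:LY = 10/9:-1/9

FL:LY = -10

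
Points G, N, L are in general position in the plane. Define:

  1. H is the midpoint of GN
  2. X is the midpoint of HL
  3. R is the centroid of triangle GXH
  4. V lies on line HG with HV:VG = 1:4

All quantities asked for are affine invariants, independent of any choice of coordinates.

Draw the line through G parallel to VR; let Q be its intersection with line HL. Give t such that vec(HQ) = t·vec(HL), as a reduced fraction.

Work in coordinates with G = (0, 0), N = (1, 0), L = (0, 1).
1. H is the midpoint of GN ⇒ H = (1/2, 0)
2. X is the midpoint of HL ⇒ X = (1/4, 1/2)
3. R is the centroid of triangle GXH ⇒ R = (1/4, 1/6)
4. V lies on line HG with HV:VG = 1:4 ⇒ V = (2/5, 0)
through G parallel to VR: direction (-3/20, 1/6); meets HL at Q = (9/8, -5/4)
Q = H + t·(L−H) with t = -5/4

t = -5/4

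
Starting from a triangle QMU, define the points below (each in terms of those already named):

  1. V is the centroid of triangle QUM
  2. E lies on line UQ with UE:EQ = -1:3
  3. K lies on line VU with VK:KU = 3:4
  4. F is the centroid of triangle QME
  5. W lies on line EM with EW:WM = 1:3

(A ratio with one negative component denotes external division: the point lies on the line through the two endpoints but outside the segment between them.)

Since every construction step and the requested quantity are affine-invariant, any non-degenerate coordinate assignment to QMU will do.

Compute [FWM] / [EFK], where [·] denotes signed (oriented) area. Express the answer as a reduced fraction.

Work in coordinates with Q = (0, 0), M = (1, 0), U = (0, 1).
1. V is the centroid of triangle QUM ⇒ V = (1/3, 1/3)
2. E lies on line UQ with UE:EQ = -1:3 ⇒ E = (0, 3/2)
3. K lies on line VU with VK:KU = 3:4 ⇒ K = (4/21, 13/21)
4. F is the centroid of triangle QME ⇒ F = (1/3, 1/2)
5. W lies on line EM with EW:WM = 1:3 ⇒ W = (1/4, 9/8)
2·[FWM] = -3/8, 2·[EFK] = -13/126
[FWM]:[EFK] = -3/8:-13/126 = 189/52

[FWM]:[EFK] = 189/52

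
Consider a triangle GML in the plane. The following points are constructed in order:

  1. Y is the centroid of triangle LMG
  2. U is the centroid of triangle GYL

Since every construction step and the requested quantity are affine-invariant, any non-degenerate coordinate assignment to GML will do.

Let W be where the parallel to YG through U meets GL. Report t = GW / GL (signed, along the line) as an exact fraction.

t = 1/3

Set G = (0, 0), M = (1, 0), L = (0, 1); any affine frame gives the same invariant.
1. Y is the centroid of triangle LMG ⇒ Y = (1/3, 1/3)
2. U is the centroid of triangle GYL ⇒ U = (1/9, 4/9)
through U parallel to YG: direction (-1/3, -1/3); meets GL at W = (0, 1/3)
W = G + t·(L−G) with t = 1/3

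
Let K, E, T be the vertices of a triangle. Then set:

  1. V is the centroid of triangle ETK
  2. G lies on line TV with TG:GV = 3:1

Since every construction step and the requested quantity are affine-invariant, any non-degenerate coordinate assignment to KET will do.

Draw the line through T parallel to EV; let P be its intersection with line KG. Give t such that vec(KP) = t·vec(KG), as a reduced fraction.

t = 8/5

Set K = (0, 0), E = (1, 0), T = (0, 1); any affine frame gives the same invariant.
1. V is the centroid of triangle ETK ⇒ V = (1/3, 1/3)
2. G lies on line TV with TG:GV = 3:1 ⇒ G = (1/4, 1/2)
through T parallel to EV: direction (-2/3, 1/3); meets KG at P = (2/5, 4/5)
P = K + t·(G−K) with t = 8/5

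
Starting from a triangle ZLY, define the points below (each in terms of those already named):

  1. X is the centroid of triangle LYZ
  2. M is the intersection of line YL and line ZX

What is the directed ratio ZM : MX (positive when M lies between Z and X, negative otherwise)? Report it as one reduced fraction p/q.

Choose coordinates Z = (0, 0), L = (1, 0), Y = (0, 1).
1. X is the centroid of triangle LYZ ⇒ X = (1/3, 1/3)
2. M is the intersection of line YL and line ZX ⇒ M = (1/2, 1/2)
M = Z + t·(X−Z) with t = 3/2, so ZM:MX = t:(1−t) = 3/2:-1/2

ZM:MX = -3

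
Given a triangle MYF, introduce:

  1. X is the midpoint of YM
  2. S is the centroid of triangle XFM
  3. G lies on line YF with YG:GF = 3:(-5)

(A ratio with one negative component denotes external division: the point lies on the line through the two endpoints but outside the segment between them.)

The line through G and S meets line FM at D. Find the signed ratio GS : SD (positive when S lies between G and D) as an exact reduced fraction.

Choose coordinates M = (0, 0), Y = (1, 0), F = (0, 1).
1. X is the midpoint of YM ⇒ X = (1/2, 0)
2. S is the centroid of triangle XFM ⇒ S = (1/6, 1/3)
3. G lies on line YF with YG:GF = 3:(-5) ⇒ G = (5/2, -3/2)
line GS meets FM at D = (0, 13/28)
S = G + t·(D−G) with t = 14/15, so GS:SD = 14/15:1/15

GS:SD = 14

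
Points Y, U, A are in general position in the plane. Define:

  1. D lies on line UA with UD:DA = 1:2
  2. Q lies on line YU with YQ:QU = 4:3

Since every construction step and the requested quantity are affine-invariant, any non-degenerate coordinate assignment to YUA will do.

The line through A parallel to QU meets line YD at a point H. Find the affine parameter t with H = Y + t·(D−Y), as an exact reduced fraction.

t = 3

Choose coordinates Y = (0, 0), U = (1, 0), A = (0, 1).
1. D lies on line UA with UD:DA = 1:2 ⇒ D = (2/3, 1/3)
2. Q lies on line YU with YQ:QU = 4:3 ⇒ Q = (4/7, 0)
through A parallel to QU: direction (3/7, 0); meets YD at H = (2, 1)
H = Y + t·(D−Y) with t = 3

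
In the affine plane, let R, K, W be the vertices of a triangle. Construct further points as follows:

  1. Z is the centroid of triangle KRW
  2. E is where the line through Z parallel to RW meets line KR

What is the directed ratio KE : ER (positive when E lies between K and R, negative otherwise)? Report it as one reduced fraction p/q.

KE:ER = 2

Work in coordinates with R = (0, 0), K = (1, 0), W = (0, 1).
1. Z is the centroid of triangle KRW ⇒ Z = (1/3, 1/3)
2. E is where the line through Z parallel to RW meets line KR ⇒ E = (1/3, 0)
E = K + t·(R−K) with t = 2/3, so KE:ER = t:(1−t) = 2/3:1/3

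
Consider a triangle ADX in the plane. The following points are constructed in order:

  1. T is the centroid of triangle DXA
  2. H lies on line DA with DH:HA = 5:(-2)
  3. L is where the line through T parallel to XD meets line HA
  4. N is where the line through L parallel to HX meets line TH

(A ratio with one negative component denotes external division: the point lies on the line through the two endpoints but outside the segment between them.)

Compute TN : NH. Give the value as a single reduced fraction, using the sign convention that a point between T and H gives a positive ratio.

TN:NH = -5/12

Assign A = (0, 0), D = (1, 0), X = (0, 1) — the answer is frame-independent, so this choice is without loss of generality.
1. T is the centroid of triangle DXA ⇒ T = (1/3, 1/3)
2. H lies on line DA with DH:HA = 5:(-2) ⇒ H = (-2/3, 0)
3. L is where the line through T parallel to XD meets line HA ⇒ L = (2/3, 0)
4. N is where the line through L parallel to HX meets line TH ⇒ N = (22/21, 4/7)
N = T + t·(H−T) with t = -5/7, so TN:NH = t:(1−t) = -5/7:12/7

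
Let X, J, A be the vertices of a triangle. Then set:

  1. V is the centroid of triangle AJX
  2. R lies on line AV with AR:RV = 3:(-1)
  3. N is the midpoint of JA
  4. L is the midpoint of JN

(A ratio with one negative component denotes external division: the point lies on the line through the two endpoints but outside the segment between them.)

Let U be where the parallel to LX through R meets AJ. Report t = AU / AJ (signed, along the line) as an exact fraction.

Assign X = (0, 0), J = (1, 0), A = (0, 1) — the answer is frame-independent, so this choice is without loss of generality.
1. V is the centroid of triangle AJX ⇒ V = (1/3, 1/3)
2. R lies on line AV with AR:RV = 3:(-1) ⇒ R = (1/2, 0)
3. N is the midpoint of JA ⇒ N = (1/2, 1/2)
4. L is the midpoint of JN ⇒ L = (3/4, 1/4)
through R parallel to LX: direction (-3/4, -1/4); meets AJ at U = (7/8, 1/8)
U = A + t·(J−A) with t = 7/8

t = 7/8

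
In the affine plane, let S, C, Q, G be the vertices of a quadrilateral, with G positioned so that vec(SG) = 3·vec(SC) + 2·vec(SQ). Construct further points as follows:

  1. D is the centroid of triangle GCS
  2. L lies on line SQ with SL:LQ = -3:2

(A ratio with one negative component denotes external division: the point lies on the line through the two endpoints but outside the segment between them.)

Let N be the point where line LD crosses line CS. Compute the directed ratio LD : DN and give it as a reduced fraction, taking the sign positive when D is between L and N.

Work in coordinates with S = (0, 0), C = (1, 0), Q = (0, 1), G = (3, 2).
1. D is the centroid of triangle GCS ⇒ D = (4/3, 2/3)
2. L lies on line SQ with SL:LQ = -3:2 ⇒ L = (0, 3)
line LD meets CS at N = (12/7, 0)
D = L + t·(N−L) with t = 7/9, so LD:DN = 7/9:2/9

LD:DN = 7/2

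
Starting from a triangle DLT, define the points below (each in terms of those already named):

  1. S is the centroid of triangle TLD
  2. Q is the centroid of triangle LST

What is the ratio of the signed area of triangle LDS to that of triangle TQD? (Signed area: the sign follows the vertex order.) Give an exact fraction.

Work in coordinates with D = (0, 0), L = (1, 0), T = (0, 1).
1. S is the centroid of triangle TLD ⇒ S = (1/3, 1/3)
2. Q is the centroid of triangle LST ⇒ Q = (4/9, 4/9)
2·[LDS] = -1/3, 2·[TQD] = -4/9
[LDS]:[TQD] = -1/3:-4/9 = 3/4

[LDS]:[TQD] = 3/4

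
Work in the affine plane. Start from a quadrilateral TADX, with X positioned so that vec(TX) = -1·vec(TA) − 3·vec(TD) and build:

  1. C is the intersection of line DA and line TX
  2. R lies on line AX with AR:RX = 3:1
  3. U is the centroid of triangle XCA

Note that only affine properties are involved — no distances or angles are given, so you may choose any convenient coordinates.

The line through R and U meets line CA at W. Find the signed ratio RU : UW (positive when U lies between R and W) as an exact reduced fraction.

Choose coordinates T = (0, 0), A = (1, 0), D = (0, 1), X = (-1, -3).
1. C is the intersection of line DA and line TX ⇒ C = (1/4, 3/4)
2. R lies on line AX with AR:RX = 3:1 ⇒ R = (-1/2, -9/4)
3. U is the centroid of triangle XCA ⇒ U = (1/12, -3/4)
line RU meets CA at W = (11/20, 9/20)
U = R + t·(W−R) with t = 5/9, so RU:UW = 5/9:4/9

RU:UW = 5/4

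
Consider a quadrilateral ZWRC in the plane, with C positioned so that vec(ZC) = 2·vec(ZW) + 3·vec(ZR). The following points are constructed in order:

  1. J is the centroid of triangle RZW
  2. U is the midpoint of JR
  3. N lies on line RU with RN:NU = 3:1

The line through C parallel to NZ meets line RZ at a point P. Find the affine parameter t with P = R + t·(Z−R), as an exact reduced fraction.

Assign Z = (0, 0), W = (1, 0), R = (0, 1), C = (2, 3) — the answer is frame-independent, so this choice is without loss of generality.
1. J is the centroid of triangle RZW ⇒ J = (1/3, 1/3)
2. U is the midpoint of JR ⇒ U = (1/6, 2/3)
3. N lies on line RU with RN:NU = 3:1 ⇒ N = (1/8, 3/4)
through C parallel to NZ: direction (-1/8, -3/4); meets RZ at P = (0, -9)
P = R + t·(Z−R) with t = 10

t = 10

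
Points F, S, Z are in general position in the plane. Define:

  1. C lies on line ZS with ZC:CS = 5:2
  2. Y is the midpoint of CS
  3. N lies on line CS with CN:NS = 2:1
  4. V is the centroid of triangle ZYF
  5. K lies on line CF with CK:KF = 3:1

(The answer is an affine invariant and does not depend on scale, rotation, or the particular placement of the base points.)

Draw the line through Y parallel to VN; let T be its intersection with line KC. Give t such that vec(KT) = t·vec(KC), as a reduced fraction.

t = 5/6

Assign F = (0, 0), S = (1, 0), Z = (0, 1) — the answer is frame-independent, so this choice is without loss of generality.
1. C lies on line ZS with ZC:CS = 5:2 ⇒ C = (5/7, 2/7)
2. Y is the midpoint of CS ⇒ Y = (6/7, 1/7)
3. N lies on line CS with CN:NS = 2:1 ⇒ N = (19/21, 2/21)
4. V is the centroid of triangle ZYF ⇒ V = (2/7, 8/21)
5. K lies on line CF with CK:KF = 3:1 ⇒ K = (5/28, 1/14)
through Y parallel to VN: direction (13/21, -2/7); meets KC at T = (5/8, 1/4)
T = K + t·(C−K) with t = 5/6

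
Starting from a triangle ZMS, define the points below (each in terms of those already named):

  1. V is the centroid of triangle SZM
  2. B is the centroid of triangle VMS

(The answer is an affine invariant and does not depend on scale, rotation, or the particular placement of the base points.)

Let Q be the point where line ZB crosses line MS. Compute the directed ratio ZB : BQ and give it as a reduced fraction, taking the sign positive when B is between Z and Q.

Work in coordinates with Z = (0, 0), M = (1, 0), S = (0, 1).
1. V is the centroid of triangle SZM ⇒ V = (1/3, 1/3)
2. B is the centroid of triangle VMS ⇒ B = (4/9, 4/9)
line ZB meets MS at Q = (1/2, 1/2)
B = Z + t·(Q−Z) with t = 8/9, so ZB:BQ = 8/9:1/9

ZB:BQ = 8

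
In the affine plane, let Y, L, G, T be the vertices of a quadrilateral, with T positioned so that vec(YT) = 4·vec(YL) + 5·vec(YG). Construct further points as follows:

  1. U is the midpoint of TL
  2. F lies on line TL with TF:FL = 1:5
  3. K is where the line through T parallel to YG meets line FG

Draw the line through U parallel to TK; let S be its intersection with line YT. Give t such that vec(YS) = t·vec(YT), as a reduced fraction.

Choose coordinates Y = (0, 0), L = (1, 0), G = (0, 1), T = (4, 5).
1. U is the midpoint of TL ⇒ U = (5/2, 5/2)
2. F lies on line TL with TF:FL = 1:5 ⇒ F = (7/2, 25/6)
3. K is where the line through T parallel to YG meets line FG ⇒ K = (4, 97/21)
through U parallel to TK: direction (0, -8/21); meets YT at S = (5/2, 25/8)
S = Y + t·(T−Y) with t = 5/8

t = 5/8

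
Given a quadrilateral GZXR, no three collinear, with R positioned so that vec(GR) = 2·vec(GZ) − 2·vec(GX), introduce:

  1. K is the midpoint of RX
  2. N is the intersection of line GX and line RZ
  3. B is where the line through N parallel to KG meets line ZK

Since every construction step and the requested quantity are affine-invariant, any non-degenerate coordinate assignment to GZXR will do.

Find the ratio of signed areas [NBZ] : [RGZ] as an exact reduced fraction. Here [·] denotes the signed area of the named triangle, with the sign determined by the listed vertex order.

Choose coordinates G = (0, 0), Z = (1, 0), X = (0, 1), R = (2, -2).
1. K is the midpoint of RX ⇒ K = (1, -1/2)
2. N is the intersection of line GX and line RZ ⇒ N = (0, 2)
3. B is where the line through N parallel to KG meets line ZK ⇒ B = (1, 3/2)
2·[NBZ] = -3/2, 2·[RGZ] = -2
[NBZ]:[RGZ] = -3/2:-2 = 3/4

[NBZ]:[RGZ] = 3/4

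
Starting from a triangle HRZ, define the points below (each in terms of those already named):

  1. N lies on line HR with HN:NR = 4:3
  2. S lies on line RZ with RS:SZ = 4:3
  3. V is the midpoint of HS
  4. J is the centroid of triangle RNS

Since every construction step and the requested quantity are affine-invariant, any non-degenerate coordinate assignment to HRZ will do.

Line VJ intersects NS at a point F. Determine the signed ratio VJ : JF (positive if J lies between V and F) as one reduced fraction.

VJ:JF = -3

Set H = (0, 0), R = (1, 0), Z = (0, 1); any affine frame gives the same invariant.
1. N lies on line HR with HN:NR = 4:3 ⇒ N = (4/7, 0)
2. S lies on line RZ with RS:SZ = 4:3 ⇒ S = (3/7, 4/7)
3. V is the midpoint of HS ⇒ V = (3/14, 2/7)
4. J is the centroid of triangle RNS ⇒ J = (2/3, 4/21)
line VJ meets NS at F = (65/126, 2/9)
J = V + t·(F−V) with t = 3/2, so VJ:JF = 3/2:-1/2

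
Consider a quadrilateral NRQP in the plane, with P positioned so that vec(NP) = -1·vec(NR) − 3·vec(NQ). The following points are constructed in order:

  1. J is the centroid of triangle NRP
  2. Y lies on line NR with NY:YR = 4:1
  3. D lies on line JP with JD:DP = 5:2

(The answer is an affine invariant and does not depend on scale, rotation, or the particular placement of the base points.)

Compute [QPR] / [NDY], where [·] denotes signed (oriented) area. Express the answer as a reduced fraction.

[QPR]:[NDY] = 175/68

Choose coordinates N = (0, 0), R = (1, 0), Q = (0, 1), P = (-1, -3).
1. J is the centroid of triangle NRP ⇒ J = (0, -1)
2. Y lies on line NR with NY:YR = 4:1 ⇒ Y = (4/5, 0)
3. D lies on line JP with JD:DP = 5:2 ⇒ D = (-5/7, -17/7)
2·[QPR] = 5, 2·[NDY] = 68/35
[QPR]:[NDY] = 5:68/35 = 175/68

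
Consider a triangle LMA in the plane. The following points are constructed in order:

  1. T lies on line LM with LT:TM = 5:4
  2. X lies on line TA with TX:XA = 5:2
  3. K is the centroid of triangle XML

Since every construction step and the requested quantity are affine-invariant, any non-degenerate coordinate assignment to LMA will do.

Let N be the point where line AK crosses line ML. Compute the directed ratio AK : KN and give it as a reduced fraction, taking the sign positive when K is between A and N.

AK:KN = 16/5

Work in coordinates with L = (0, 0), M = (1, 0), A = (0, 1).
1. T lies on line LM with LT:TM = 5:4 ⇒ T = (5/9, 0)
2. X lies on line TA with TX:XA = 5:2 ⇒ X = (10/63, 5/7)
3. K is the centroid of triangle XML ⇒ K = (73/189, 5/21)
line AK meets ML at N = (73/144, 0)
K = A + t·(N−A) with t = 16/21, so AK:KN = 16/21:5/21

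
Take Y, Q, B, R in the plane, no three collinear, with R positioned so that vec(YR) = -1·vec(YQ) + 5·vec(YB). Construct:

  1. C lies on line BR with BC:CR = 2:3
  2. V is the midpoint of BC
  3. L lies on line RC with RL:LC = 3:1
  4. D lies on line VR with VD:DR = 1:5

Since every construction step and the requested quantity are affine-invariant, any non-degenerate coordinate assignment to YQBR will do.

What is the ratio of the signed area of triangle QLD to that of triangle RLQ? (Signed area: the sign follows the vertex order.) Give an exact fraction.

Assign Y = (0, 0), Q = (1, 0), B = (0, 1), R = (-1, 5) — the answer is frame-independent, so this choice is without loss of generality.
1. C lies on line BR with BC:CR = 2:3 ⇒ C = (-2/5, 13/5)
2. V is the midpoint of BC ⇒ V = (-1/5, 9/5)
3. L lies on line RC with RL:LC = 3:1 ⇒ L = (-11/20, 16/5)
4. D lies on line VR with VD:DR = 1:5 ⇒ D = (-1/3, 7/3)
2·[QLD] = 13/20, 2·[RLQ] = 27/20
[QLD]:[RLQ] = 13/20:27/20 = 13/27

[QLD]:[RLQ] = 13/27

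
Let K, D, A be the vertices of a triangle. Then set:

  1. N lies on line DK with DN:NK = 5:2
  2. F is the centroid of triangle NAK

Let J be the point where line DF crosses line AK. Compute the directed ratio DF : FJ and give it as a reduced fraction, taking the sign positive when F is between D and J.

DF:FJ = 19/2

Set K = (0, 0), D = (1, 0), A = (0, 1); any affine frame gives the same invariant.
1. N lies on line DK with DN:NK = 5:2 ⇒ N = (2/7, 0)
2. F is the centroid of triangle NAK ⇒ F = (2/21, 1/3)
line DF meets AK at J = (0, 7/19)
F = D + t·(J−D) with t = 19/21, so DF:FJ = 19/21:2/21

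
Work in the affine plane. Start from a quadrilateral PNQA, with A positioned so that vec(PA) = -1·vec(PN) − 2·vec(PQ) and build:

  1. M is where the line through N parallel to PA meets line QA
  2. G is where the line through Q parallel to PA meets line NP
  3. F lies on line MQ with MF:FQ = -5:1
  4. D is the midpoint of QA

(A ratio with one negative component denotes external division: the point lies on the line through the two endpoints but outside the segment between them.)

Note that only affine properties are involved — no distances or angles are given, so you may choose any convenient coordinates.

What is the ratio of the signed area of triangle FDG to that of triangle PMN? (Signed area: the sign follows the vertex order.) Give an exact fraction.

Work in coordinates with P = (0, 0), N = (1, 0), Q = (0, 1), A = (-1, -2).
1. M is where the line through N parallel to PA meets line QA ⇒ M = (-3, -8)
2. G is where the line through Q parallel to PA meets line NP ⇒ G = (-1/2, 0)
3. F lies on line MQ with MF:FQ = -5:1 ⇒ F = (3/4, 13/4)
4. D is the midpoint of QA ⇒ D = (-1/2, -1/2)
2·[FDG] = -5/8, 2·[PMN] = 8
[FDG]:[PMN] = -5/8:8 = -5/64

[FDG]:[PMN] = -5/64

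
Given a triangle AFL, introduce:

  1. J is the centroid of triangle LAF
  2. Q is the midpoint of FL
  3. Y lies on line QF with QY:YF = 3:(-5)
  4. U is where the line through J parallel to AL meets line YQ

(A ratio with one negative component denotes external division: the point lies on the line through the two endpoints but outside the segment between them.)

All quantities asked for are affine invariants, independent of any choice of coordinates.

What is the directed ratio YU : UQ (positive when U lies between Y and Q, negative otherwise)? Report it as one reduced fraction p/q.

YU:UQ = 7/2

Choose coordinates A = (0, 0), F = (1, 0), L = (0, 1).
1. J is the centroid of triangle LAF ⇒ J = (1/3, 1/3)
2. Q is the midpoint of FL ⇒ Q = (1/2, 1/2)
3. Y lies on line QF with QY:YF = 3:(-5) ⇒ Y = (-1/4, 5/4)
4. U is where the line through J parallel to AL meets line YQ ⇒ U = (1/3, 2/3)
U = Y + t·(Q−Y) with t = 7/9, so YU:UQ = t:(1−t) = 7/9:2/9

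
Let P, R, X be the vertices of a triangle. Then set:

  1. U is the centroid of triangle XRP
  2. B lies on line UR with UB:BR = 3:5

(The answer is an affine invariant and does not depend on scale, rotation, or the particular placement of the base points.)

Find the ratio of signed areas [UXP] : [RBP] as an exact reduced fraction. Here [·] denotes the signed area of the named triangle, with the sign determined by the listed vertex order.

[UXP]:[RBP] = 8/5

Work in coordinates with P = (0, 0), R = (1, 0), X = (0, 1).
1. U is the centroid of triangle XRP ⇒ U = (1/3, 1/3)
2. B lies on line UR with UB:BR = 3:5 ⇒ B = (7/12, 5/24)
2·[UXP] = 1/3, 2·[RBP] = 5/24
[UXP]:[RBP] = 1/3:5/24 = 8/5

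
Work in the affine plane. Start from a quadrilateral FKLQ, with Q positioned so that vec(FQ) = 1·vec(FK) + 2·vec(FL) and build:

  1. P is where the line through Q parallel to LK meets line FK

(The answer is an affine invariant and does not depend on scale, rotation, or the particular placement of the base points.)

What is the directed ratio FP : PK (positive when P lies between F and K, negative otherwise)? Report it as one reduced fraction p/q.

Work in coordinates with F = (0, 0), K = (1, 0), L = (0, 1), Q = (1, 2).
1. P is where the line through Q parallel to LK meets line FK ⇒ P = (3, 0)
P = F + t·(K−F) with t = 3, so FP:PK = t:(1−t) = 3:-2

FP:PK = -3/2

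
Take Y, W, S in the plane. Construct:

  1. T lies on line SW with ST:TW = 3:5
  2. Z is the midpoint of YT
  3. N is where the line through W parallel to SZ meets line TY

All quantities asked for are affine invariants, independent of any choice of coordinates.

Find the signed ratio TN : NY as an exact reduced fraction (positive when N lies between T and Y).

TN:NY = -5/11

Set Y = (0, 0), W = (1, 0), S = (0, 1); any affine frame gives the same invariant.
1. T lies on line SW with ST:TW = 3:5 ⇒ T = (3/8, 5/8)
2. Z is the midpoint of YT ⇒ Z = (3/16, 5/16)
3. N is where the line through W parallel to SZ meets line TY ⇒ N = (11/16, 55/48)
N = T + t·(Y−T) with t = -5/6, so TN:NY = t:(1−t) = -5/6:11/6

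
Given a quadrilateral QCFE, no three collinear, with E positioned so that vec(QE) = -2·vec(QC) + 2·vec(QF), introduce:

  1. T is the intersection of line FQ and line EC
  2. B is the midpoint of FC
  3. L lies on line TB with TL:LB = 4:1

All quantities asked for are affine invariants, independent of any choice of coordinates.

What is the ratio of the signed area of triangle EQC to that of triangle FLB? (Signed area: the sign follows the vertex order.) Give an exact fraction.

[EQC]:[FLB] = 60

Choose coordinates Q = (0, 0), C = (1, 0), F = (0, 1), E = (-2, 2).
1. T is the intersection of line FQ and line EC ⇒ T = (0, 2/3)
2. B is the midpoint of FC ⇒ B = (1/2, 1/2)
3. L lies on line TB with TL:LB = 4:1 ⇒ L = (2/5, 8/15)
2·[EQC] = 2, 2·[FLB] = 1/30
[EQC]:[FLB] = 2:1/30 = 60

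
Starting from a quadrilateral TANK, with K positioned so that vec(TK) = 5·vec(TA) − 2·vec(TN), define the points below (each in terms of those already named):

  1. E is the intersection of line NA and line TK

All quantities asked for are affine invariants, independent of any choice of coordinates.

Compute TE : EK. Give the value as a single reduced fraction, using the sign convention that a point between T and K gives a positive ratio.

Set T = (0, 0), A = (1, 0), N = (0, 1), K = (5, -2); any affine frame gives the same invariant.
1. E is the intersection of line NA and line TK ⇒ E = (5/3, -2/3)
E = T + t·(K−T) with t = 1/3, so TE:EK = t:(1−t) = 1/3:2/3

TE:EK = 1/2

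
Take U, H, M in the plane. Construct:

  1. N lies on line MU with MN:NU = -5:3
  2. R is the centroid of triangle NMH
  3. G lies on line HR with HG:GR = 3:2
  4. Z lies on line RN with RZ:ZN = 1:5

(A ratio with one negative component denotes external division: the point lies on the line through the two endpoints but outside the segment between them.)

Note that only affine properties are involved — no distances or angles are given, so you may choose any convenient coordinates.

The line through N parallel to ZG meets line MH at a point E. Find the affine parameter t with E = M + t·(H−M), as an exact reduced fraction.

t = 29/22

Work in coordinates with U = (0, 0), H = (1, 0), M = (0, 1).
1. N lies on line MU with MN:NU = -5:3 ⇒ N = (0, -3/2)
2. R is the centroid of triangle NMH ⇒ R = (1/3, -1/6)
3. G lies on line HR with HG:GR = 3:2 ⇒ G = (3/5, -1/10)
4. Z lies on line RN with RZ:ZN = 1:5 ⇒ Z = (5/18, -7/18)
through N parallel to ZG: direction (29/90, 13/45); meets MH at E = (29/22, -7/22)
E = M + t·(H−M) with t = 29/22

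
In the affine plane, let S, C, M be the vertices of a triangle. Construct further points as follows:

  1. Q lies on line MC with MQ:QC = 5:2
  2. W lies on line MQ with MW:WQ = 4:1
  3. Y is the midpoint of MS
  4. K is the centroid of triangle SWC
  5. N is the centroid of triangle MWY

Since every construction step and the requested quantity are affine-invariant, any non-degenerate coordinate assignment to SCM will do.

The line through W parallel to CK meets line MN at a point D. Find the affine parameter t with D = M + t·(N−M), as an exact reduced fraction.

t = 4/3

Set S = (0, 0), C = (1, 0), M = (0, 1); any affine frame gives the same invariant.
1. Q lies on line MC with MQ:QC = 5:2 ⇒ Q = (5/7, 2/7)
2. W lies on line MQ with MW:WQ = 4:1 ⇒ W = (4/7, 3/7)
3. Y is the midpoint of MS ⇒ Y = (0, 1/2)
4. K is the centroid of triangle SWC ⇒ K = (11/21, 1/7)
5. N is the centroid of triangle MWY ⇒ N = (4/21, 9/14)
through W parallel to CK: direction (-10/21, 1/7); meets MN at D = (16/63, 11/21)
D = M + t·(N−M) with t = 4/3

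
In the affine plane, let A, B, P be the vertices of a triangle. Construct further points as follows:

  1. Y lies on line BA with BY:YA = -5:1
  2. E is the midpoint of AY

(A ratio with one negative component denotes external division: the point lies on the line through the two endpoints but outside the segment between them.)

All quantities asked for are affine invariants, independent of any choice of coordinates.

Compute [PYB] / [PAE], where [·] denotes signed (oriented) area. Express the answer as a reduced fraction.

Work in coordinates with A = (0, 0), B = (1, 0), P = (0, 1).
1. Y lies on line BA with BY:YA = -5:1 ⇒ Y = (-1/4, 0)
2. E is the midpoint of AY ⇒ E = (-1/8, 0)
2·[PYB] = 5/4, 2·[PAE] = -1/8
[PYB]:[PAE] = 5/4:-1/8 = -10

[PYB]:[PAE] = -10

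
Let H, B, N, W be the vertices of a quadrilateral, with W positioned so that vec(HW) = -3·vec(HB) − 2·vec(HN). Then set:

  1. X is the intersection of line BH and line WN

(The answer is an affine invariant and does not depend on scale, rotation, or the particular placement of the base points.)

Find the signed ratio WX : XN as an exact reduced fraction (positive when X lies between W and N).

Assign H = (0, 0), B = (1, 0), N = (0, 1), W = (-3, -2) — the answer is frame-independent, so this choice is without loss of generality.
1. X is the intersection of line BH and line WN ⇒ X = (-1, 0)
X = W + t·(N−W) with t = 2/3, so WX:XN = t:(1−t) = 2/3:1/3

WX:XN = 2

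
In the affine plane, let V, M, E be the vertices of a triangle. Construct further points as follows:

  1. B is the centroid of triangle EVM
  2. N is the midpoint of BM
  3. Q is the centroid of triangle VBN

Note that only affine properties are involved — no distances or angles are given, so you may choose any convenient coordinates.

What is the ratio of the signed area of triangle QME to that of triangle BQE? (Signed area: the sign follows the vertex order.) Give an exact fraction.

[QME]:[BQE] = -9

Assign V = (0, 0), M = (1, 0), E = (0, 1) — the answer is frame-independent, so this choice is without loss of generality.
1. B is the centroid of triangle EVM ⇒ B = (1/3, 1/3)
2. N is the midpoint of BM ⇒ N = (2/3, 1/6)
3. Q is the centroid of triangle VBN ⇒ Q = (1/3, 1/6)
2·[QME] = 1/2, 2·[BQE] = -1/18
[QME]:[BQE] = 1/2:-1/18 = -9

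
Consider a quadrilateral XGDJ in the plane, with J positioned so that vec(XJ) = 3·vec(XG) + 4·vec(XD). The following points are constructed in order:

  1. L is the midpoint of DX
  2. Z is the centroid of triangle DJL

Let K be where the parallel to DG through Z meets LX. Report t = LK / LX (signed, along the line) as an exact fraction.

t = -14/3

Work in coordinates with X = (0, 0), G = (1, 0), D = (0, 1), J = (3, 4).
1. L is the midpoint of DX ⇒ L = (0, 1/2)
2. Z is the centroid of triangle DJL ⇒ Z = (1, 11/6)
through Z parallel to DG: direction (1, -1); meets LX at K = (0, 17/6)
K = L + t·(X−L) with t = -14/3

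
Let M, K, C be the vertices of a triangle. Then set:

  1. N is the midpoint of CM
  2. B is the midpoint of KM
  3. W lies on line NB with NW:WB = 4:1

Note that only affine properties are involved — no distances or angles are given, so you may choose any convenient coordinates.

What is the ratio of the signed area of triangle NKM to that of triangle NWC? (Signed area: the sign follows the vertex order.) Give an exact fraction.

Choose coordinates M = (0, 0), K = (1, 0), C = (0, 1).
1. N is the midpoint of CM ⇒ N = (0, 1/2)
2. B is the midpoint of KM ⇒ B = (1/2, 0)
3. W lies on line NB with NW:WB = 4:1 ⇒ W = (2/5, 1/10)
2·[NKM] = -1/2, 2·[NWC] = 1/5
[NKM]:[NWC] = -1/2:1/5 = -5/2

[NKM]:[NWC] = -5/2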